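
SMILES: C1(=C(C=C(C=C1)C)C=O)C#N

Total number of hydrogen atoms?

Hydrogens are implicit in SMILES; fill each atom to its normal valence:
  3 × C (aromatic): 1 H each → 3
  3 × C (aromatic): no H
  1 × C: 3 H
  1 × C: 1 H
  1 × C: no H
  1 × N: no H
  1 × O: no H
  Total hydrogens = 7.

7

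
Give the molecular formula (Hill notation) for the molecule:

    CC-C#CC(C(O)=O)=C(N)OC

C8H11NO3

Heavy atoms from the SMILES: 8 C, 1 N, 3 O.
Implicit hydrogens by atom environment:
  5 × C: no H
  2 × C: 3 H each → 6
  2 × O: no H
  1 × C: 2 H
  1 × N: 2 H
  1 × O: 1 H
  Total hydrogens = 11.
Molecular formula: C8H11NO3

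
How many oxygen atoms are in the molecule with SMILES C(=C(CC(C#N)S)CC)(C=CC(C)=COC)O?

2

The symbol for oxygen appears 2 times in the SMILES.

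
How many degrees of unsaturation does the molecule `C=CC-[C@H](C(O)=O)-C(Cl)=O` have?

Molecular formula from the SMILES: C6H7ClO3.
DoU = (2C + 2 + N − H − X)/2 = (2·6 + 2 + 0 − 7 − 1)/2 = 6/2 = 3.
(Structurally: 0 ring(s) + 3 π bond(s) = 3.)

3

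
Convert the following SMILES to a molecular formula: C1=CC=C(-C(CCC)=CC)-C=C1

C12H16

Heavy atoms from the SMILES: 12 C.
Implicit hydrogens by atom environment:
  5 × C (aromatic): 1 H each → 5
  2 × C: 3 H each → 6
  2 × C: 2 H each → 4
  1 × C: 1 H
  1 × C: no H
  1 × C (aromatic): no H
  Total hydrogens = 16.
Molecular formula: C12H16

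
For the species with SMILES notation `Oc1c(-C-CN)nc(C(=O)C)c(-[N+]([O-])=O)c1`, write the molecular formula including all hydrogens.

C9H11N3O4

Heavy atoms from the SMILES: 9 C, 3 N, 4 O.
Implicit hydrogens by atom environment:
  4 × C (aromatic): no H
  2 × C: 2 H each → 4
  2 × O: no H
  1 × C: 3 H
  1 × C (aromatic): 1 H
  1 × C: no H
  1 × N: 2 H
  1 × N (aromatic): no H
  1 × N (charge +1): no H
  1 × O: 1 H
  1 × O (charge -1): no H
  Total hydrogens = 11.
Molecular formula: C9H11N3O4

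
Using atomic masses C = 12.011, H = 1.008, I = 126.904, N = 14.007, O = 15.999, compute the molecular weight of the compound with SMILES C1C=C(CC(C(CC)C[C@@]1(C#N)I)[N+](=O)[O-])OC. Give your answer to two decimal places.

Molecular formula: C12H17IN2O3.
M = 12×12.011 + 17×1.008 + 1×126.904 + 2×14.007 + 3×15.999 = 364.18 g/mol.

364.18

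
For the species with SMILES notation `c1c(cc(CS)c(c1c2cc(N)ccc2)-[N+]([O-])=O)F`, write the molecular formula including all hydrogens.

Heavy atoms from the SMILES: 13 C, 1 F, 2 N, 2 O, 1 S.
Implicit hydrogens by atom environment:
  6 × C (aromatic): 1 H each → 6
  6 × C (aromatic): no H
  1 × C: 2 H
  1 × F: no H
  1 × N: 2 H
  1 × N (charge +1): no H
  1 × O: no H
  1 × O (charge -1): no H
  1 × S: 1 H
  Total hydrogens = 11.
Molecular formula: C13H11FN2O2S

C13H11FN2O2S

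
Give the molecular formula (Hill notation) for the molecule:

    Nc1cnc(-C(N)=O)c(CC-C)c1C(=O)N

C10H14N4O2

Heavy atoms from the SMILES: 10 C, 4 N, 2 O.
Implicit hydrogens by atom environment:
  4 × C (aromatic): no H
  3 × N: 2 H each → 6
  2 × C: 2 H each → 4
  2 × C: no H
  2 × O: no H
  1 × C: 3 H
  1 × C (aromatic): 1 H
  1 × N (aromatic): no H
  Total hydrogens = 14.
Molecular formula: C10H14N4O2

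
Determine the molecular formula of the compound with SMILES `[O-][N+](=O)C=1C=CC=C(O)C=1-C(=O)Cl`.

C7H4ClNO4

Heavy atoms from the SMILES: 7 C, 1 Cl, 1 N, 4 O.
Implicit hydrogens by atom environment:
  3 × C (aromatic): 1 H each → 3
  3 × C (aromatic): no H
  2 × O: no H
  1 × C: no H
  1 × Cl: no H
  1 × N (charge +1): no H
  1 × O: 1 H
  1 × O (charge -1): no H
  Total hydrogens = 4.
Molecular formula: C7H4ClNO4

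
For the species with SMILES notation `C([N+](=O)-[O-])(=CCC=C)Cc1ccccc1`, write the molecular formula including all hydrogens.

C12H13NO2

Heavy atoms from the SMILES: 12 C, 1 N, 2 O.
Implicit hydrogens by atom environment:
  5 × C (aromatic): 1 H each → 5
  3 × C: 2 H each → 6
  2 × C: 1 H each → 2
  1 × C: no H
  1 × C (aromatic): no H
  1 × N (charge +1): no H
  1 × O: no H
  1 × O (charge -1): no H
  Total hydrogens = 13.
Molecular formula: C12H13NO2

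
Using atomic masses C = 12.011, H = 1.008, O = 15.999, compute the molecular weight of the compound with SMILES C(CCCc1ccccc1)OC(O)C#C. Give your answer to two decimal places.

Molecular formula: C13H16O2.
M = 13×12.011 + 16×1.008 + 2×15.999 = 204.27 g/mol.

204.27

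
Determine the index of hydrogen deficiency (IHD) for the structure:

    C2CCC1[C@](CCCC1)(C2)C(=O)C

Molecular formula from the SMILES: C12H20O.
DoU = (2C + 2 + N − H − X)/2 = (2·12 + 2 + 0 − 20 − 0)/2 = 6/2 = 3.
(Structurally: 2 ring(s) + 1 π bond(s) = 3.)

3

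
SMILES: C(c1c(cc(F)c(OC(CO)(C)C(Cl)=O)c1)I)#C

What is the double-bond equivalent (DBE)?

7

Molecular formula from the SMILES: C12H9ClFIO3.
DoU = (2C + 2 + N − H − X)/2 = (2·12 + 2 + 0 − 9 − 3)/2 = 14/2 = 7.
(Structurally: 1 ring(s) + 6 π bond(s) = 7.)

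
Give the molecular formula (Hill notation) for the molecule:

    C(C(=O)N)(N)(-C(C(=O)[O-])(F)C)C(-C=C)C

Heavy atoms from the SMILES: 9 C, 1 F, 2 N, 3 O.
Implicit hydrogens by atom environment:
  4 × C: no H
  2 × C: 3 H each → 6
  2 × C: 1 H each → 2
  2 × N: 2 H each → 4
  2 × O: no H
  1 × C: 2 H
  1 × F: no H
  1 × O (charge -1): no H
  Total hydrogens = 14.
Net charge -1.
Molecular formula: C9H14FN2O3-

C9H14FN2O3-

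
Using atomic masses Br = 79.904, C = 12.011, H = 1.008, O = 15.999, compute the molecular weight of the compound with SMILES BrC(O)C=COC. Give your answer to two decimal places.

Molecular formula: C4H7BrO2.
M = 1×79.904 + 4×12.011 + 7×1.008 + 2×15.999 = 167.00 g/mol.

167.00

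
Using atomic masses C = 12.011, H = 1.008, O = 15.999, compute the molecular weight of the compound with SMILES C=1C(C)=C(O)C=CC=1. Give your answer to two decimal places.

108.14

Molecular formula: C7H8O.
M = 7×12.011 + 8×1.008 + 1×15.999 = 108.14 g/mol.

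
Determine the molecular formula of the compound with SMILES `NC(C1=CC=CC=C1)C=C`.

C9H11N

Heavy atoms from the SMILES: 9 C, 1 N.
Implicit hydrogens by atom environment:
  5 × C (aromatic): 1 H each → 5
  2 × C: 1 H each → 2
  1 × C: 2 H
  1 × C (aromatic): no H
  1 × N: 2 H
  Total hydrogens = 11.
Molecular formula: C9H11N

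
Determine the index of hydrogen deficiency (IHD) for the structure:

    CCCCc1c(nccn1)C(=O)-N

5

Molecular formula from the SMILES: C9H13N3O.
DoU = (2C + 2 + N − H − X)/2 = (2·9 + 2 + 3 − 13 − 0)/2 = 10/2 = 5.
(Structurally: 1 ring(s) + 4 π bond(s) = 5.)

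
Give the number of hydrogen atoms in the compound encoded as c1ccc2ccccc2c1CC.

Hydrogens are implicit in SMILES; fill each atom to its normal valence:
  7 × C (aromatic): 1 H each → 7
  3 × C (aromatic): no H
  1 × C: 3 H
  1 × C: 2 H
  Total hydrogens = 12.

12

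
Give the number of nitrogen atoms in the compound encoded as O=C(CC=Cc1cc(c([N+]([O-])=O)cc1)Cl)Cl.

1

The symbol for nitrogen appears 1 time in the SMILES.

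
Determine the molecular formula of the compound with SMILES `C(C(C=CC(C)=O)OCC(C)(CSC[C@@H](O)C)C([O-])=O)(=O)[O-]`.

[C14H20O7S]2-

Heavy atoms from the SMILES: 14 C, 7 O, 1 S.
Implicit hydrogens by atom environment:
  4 × C: 1 H each → 4
  4 × C: no H
  4 × O: no H
  3 × C: 3 H each → 9
  3 × C: 2 H each → 6
  2 × O (charge -1): no H
  1 × O: 1 H
  1 × S: no H
  Total hydrogens = 20.
Net charge -2.
Molecular formula: [C14H20O7S]2-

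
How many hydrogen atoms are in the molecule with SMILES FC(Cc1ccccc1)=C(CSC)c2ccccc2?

Hydrogens are implicit in SMILES; fill each atom to its normal valence:
  10 × C (aromatic): 1 H each → 10
  2 × C: 2 H each → 4
  2 × C: no H
  2 × C (aromatic): no H
  1 × C: 3 H
  1 × F: no H
  1 × S: no H
  Total hydrogens = 17.

17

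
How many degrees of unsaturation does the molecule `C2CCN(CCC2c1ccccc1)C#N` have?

7

Molecular formula from the SMILES: C13H16N2.
DoU = (2C + 2 + N − H − X)/2 = (2·13 + 2 + 2 − 16 − 0)/2 = 14/2 = 7.
(Structurally: 2 ring(s) + 5 π bond(s) = 7.)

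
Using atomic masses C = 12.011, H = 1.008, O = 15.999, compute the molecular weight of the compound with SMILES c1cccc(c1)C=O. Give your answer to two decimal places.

106.12

Molecular formula: C7H6O.
M = 7×12.011 + 6×1.008 + 1×15.999 = 106.12 g/mol.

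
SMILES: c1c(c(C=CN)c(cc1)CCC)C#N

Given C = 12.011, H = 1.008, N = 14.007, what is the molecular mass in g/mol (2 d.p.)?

186.26

Molecular formula: C12H14N2.
M = 12×12.011 + 14×1.008 + 2×14.007 = 186.26 g/mol.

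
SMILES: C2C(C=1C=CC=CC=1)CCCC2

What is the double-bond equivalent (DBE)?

Molecular formula from the SMILES: C12H16.
DoU = (2C + 2 + N − H − X)/2 = (2·12 + 2 + 0 − 16 − 0)/2 = 10/2 = 5.
(Structurally: 2 ring(s) + 3 π bond(s) = 5.)

5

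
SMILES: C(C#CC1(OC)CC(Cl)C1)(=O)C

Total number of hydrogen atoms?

11

Hydrogens are implicit in SMILES; fill each atom to its normal valence:
  4 × C: no H
  2 × C: 3 H each → 6
  2 × C: 2 H each → 4
  2 × O: no H
  1 × C: 1 H
  1 × Cl: no H
  Total hydrogens = 11.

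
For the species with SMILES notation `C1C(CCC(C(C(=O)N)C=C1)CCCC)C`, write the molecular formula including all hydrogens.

C14H25NO

Heavy atoms from the SMILES: 14 C, 1 N, 1 O.
Implicit hydrogens by atom environment:
  6 × C: 2 H each → 12
  5 × C: 1 H each → 5
  2 × C: 3 H each → 6
  1 × C: no H
  1 × N: 2 H
  1 × O: no H
  Total hydrogens = 25.
Molecular formula: C14H25NO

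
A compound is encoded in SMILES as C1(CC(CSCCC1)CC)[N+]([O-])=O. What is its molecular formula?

Heavy atoms from the SMILES: 9 C, 1 N, 2 O, 1 S.
Implicit hydrogens by atom environment:
  6 × C: 2 H each → 12
  2 × C: 1 H each → 2
  1 × C: 3 H
  1 × N (charge +1): no H
  1 × O: no H
  1 × O (charge -1): no H
  1 × S: no H
  Total hydrogens = 17.
Molecular formula: C9H17NO2S

C9H17NO2S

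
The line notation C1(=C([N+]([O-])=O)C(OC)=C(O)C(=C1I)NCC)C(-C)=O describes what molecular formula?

C11H13IN2O5

Heavy atoms from the SMILES: 11 C, 1 I, 2 N, 5 O.
Implicit hydrogens by atom environment:
  6 × C (aromatic): no H
  3 × C: 3 H each → 9
  3 × O: no H
  1 × C: 2 H
  1 × C: no H
  1 × I: no H
  1 × N: 1 H
  1 × N (charge +1): no H
  1 × O: 1 H
  1 × O (charge -1): no H
  Total hydrogens = 13.
Molecular formula: C11H13IN2O5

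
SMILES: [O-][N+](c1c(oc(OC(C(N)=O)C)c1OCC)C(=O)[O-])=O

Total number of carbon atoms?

10

The symbol for carbon appears 10 times in the SMILES. Lowercase c denotes aromatic carbon and counts toward C.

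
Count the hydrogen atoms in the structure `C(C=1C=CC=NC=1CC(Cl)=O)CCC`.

14

Hydrogens are implicit in SMILES; fill each atom to its normal valence:
  4 × C: 2 H each → 8
  3 × C (aromatic): 1 H each → 3
  2 × C (aromatic): no H
  1 × C: 3 H
  1 × C: no H
  1 × Cl: no H
  1 × N (aromatic): no H
  1 × O: no H
  Total hydrogens = 14.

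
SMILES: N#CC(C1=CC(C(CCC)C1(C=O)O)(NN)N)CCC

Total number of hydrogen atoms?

24

Hydrogens are implicit in SMILES; fill each atom to its normal valence:
  4 × C: 2 H each → 8
  4 × C: 1 H each → 4
  4 × C: no H
  2 × C: 3 H each → 6
  2 × N: 2 H each → 4
  1 × N: 1 H
  1 × N: no H
  1 × O: 1 H
  1 × O: no H
  Total hydrogens = 24.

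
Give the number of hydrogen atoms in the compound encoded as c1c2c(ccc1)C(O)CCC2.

12

Hydrogens are implicit in SMILES; fill each atom to its normal valence:
  4 × C (aromatic): 1 H each → 4
  3 × C: 2 H each → 6
  2 × C (aromatic): no H
  1 × C: 1 H
  1 × O: 1 H
  Total hydrogens = 12.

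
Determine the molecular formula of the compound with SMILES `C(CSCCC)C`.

Heavy atoms from the SMILES: 6 C, 1 S.
Implicit hydrogens by atom environment:
  4 × C: 2 H each → 8
  2 × C: 3 H each → 6
  1 × S: no H
  Total hydrogens = 14.
Molecular formula: C6H14S

C6H14S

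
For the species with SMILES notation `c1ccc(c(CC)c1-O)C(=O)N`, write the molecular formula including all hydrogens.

C9H11NO2

Heavy atoms from the SMILES: 9 C, 1 N, 2 O.
Implicit hydrogens by atom environment:
  3 × C (aromatic): 1 H each → 3
  3 × C (aromatic): no H
  1 × C: 3 H
  1 × C: 2 H
  1 × C: no H
  1 × N: 2 H
  1 × O: 1 H
  1 × O: no H
  Total hydrogens = 11.
Molecular formula: C9H11NO2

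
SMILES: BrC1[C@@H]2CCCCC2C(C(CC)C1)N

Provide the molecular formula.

Heavy atoms from the SMILES: 1 Br, 12 C, 1 N.
Implicit hydrogens by atom environment:
  6 × C: 2 H each → 12
  5 × C: 1 H each → 5
  1 × Br: no H
  1 × C: 3 H
  1 × N: 2 H
  Total hydrogens = 22.
Molecular formula: C12H22BrN

C12H22BrN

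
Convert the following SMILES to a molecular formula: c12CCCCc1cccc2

C10H12

Heavy atoms from the SMILES: 10 C.
Implicit hydrogens by atom environment:
  4 × C: 2 H each → 8
  4 × C (aromatic): 1 H each → 4
  2 × C (aromatic): no H
  Total hydrogens = 12.
Molecular formula: C10H12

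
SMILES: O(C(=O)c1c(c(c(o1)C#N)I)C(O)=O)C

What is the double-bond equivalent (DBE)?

7

Molecular formula from the SMILES: C8H4INO5.
DoU = (2C + 2 + N − H − X)/2 = (2·8 + 2 + 1 − 4 − 1)/2 = 14/2 = 7.
(Structurally: 1 ring(s) + 6 π bond(s) = 7.)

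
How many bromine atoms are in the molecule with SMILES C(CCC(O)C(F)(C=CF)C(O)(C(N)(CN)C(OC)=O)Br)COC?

1

The symbol for bromine appears 1 time in the SMILES.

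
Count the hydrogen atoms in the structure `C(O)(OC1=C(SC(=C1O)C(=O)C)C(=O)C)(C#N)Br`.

Hydrogens are implicit in SMILES; fill each atom to its normal valence:
  4 × C (aromatic): no H
  4 × C: no H
  3 × O: no H
  2 × C: 3 H each → 6
  2 × O: 1 H each → 2
  1 × Br: no H
  1 × N: no H
  1 × S (aromatic): no H
  Total hydrogens = 8.

8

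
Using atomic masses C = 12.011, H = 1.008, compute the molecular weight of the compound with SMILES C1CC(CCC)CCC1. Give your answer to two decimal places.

126.24

Molecular formula: C9H18.
M = 9×12.011 + 18×1.008 = 126.24 g/mol.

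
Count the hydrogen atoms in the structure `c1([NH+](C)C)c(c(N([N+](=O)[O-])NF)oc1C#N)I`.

8

Hydrogens are implicit in SMILES; fill each atom to its normal valence:
  4 × C (aromatic): no H
  2 × C: 3 H each → 6
  2 × N: no H
  1 × C: no H
  1 × F: no H
  1 × I: no H
  1 × N (charge +1): 1 H
  1 × N: 1 H
  1 × N (charge +1): no H
  1 × O (aromatic): no H
  1 × O: no H
  1 × O (charge -1): no H
  Total hydrogens = 8.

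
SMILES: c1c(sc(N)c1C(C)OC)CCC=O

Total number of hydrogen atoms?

15

Hydrogens are implicit in SMILES; fill each atom to its normal valence:
  3 × C (aromatic): no H
  2 × C: 3 H each → 6
  2 × C: 2 H each → 4
  2 × C: 1 H each → 2
  2 × O: no H
  1 × C (aromatic): 1 H
  1 × N: 2 H
  1 × S (aromatic): no H
  Total hydrogens = 15.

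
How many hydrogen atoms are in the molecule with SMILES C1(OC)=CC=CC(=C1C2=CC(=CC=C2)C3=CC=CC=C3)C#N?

15

Hydrogens are implicit in SMILES; fill each atom to its normal valence:
  12 × C (aromatic): 1 H each → 12
  6 × C (aromatic): no H
  1 × C: 3 H
  1 × C: no H
  1 × N: no H
  1 × O: no H
  Total hydrogens = 15.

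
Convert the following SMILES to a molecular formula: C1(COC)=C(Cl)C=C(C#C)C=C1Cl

C10H8Cl2O

Heavy atoms from the SMILES: 10 C, 2 Cl, 1 O.
Implicit hydrogens by atom environment:
  4 × C (aromatic): no H
  2 × C (aromatic): 1 H each → 2
  2 × Cl: no H
  1 × C: 3 H
  1 × C: 2 H
  1 × C: 1 H
  1 × C: no H
  1 × O: no H
  Total hydrogens = 8.
Molecular formula: C10H8Cl2O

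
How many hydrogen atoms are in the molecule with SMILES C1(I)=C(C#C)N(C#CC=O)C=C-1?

Hydrogens are implicit in SMILES; fill each atom to its normal valence:
  3 × C: no H
  2 × C (aromatic): 1 H each → 2
  2 × C: 1 H each → 2
  2 × C (aromatic): no H
  1 × I: no H
  1 × N (aromatic): no H
  1 × O: no H
  Total hydrogens = 4.

4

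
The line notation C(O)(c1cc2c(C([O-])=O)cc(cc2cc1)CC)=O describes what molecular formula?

Heavy atoms from the SMILES: 14 C, 4 O.
Implicit hydrogens by atom environment:
  5 × C (aromatic): 1 H each → 5
  5 × C (aromatic): no H
  2 × C: no H
  2 × O: no H
  1 × C: 3 H
  1 × C: 2 H
  1 × O: 1 H
  1 × O (charge -1): no H
  Total hydrogens = 11.
Net charge -1.
Molecular formula: C14H11O4-

C14H11O4-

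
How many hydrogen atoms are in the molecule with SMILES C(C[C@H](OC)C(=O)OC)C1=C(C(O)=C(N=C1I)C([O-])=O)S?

Hydrogens are implicit in SMILES; fill each atom to its normal valence:
  5 × C (aromatic): no H
  4 × O: no H
  2 × C: 3 H each → 6
  2 × C: 2 H each → 4
  2 × C: no H
  1 × C: 1 H
  1 × I: no H
  1 × N (aromatic): no H
  1 × O: 1 H
  1 × O (charge -1): no H
  1 × S: 1 H
  Total hydrogens = 13.

13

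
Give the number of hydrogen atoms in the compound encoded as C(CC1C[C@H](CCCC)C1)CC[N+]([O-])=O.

23

Hydrogens are implicit in SMILES; fill each atom to its normal valence:
  9 × C: 2 H each → 18
  2 × C: 1 H each → 2
  1 × C: 3 H
  1 × N (charge +1): no H
  1 × O: no H
  1 × O (charge -1): no H
  Total hydrogens = 23.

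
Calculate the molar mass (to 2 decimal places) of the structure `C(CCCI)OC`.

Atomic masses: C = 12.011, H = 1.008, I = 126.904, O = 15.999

Molecular formula: C5H11IO.
M = 5×12.011 + 11×1.008 + 1×126.904 + 1×15.999 = 214.05 g/mol.

214.05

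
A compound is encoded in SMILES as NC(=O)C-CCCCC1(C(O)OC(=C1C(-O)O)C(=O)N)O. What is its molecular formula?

C12H20N2O7

Heavy atoms from the SMILES: 12 C, 2 N, 7 O.
Implicit hydrogens by atom environment:
  5 × C: 2 H each → 10
  5 × C: no H
  4 × O: 1 H each → 4
  3 × O: no H
  2 × C: 1 H each → 2
  2 × N: 2 H each → 4
  Total hydrogens = 20.
Molecular formula: C12H20N2O7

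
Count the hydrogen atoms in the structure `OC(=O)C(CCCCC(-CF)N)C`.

Hydrogens are implicit in SMILES; fill each atom to its normal valence:
  5 × C: 2 H each → 10
  2 × C: 1 H each → 2
  1 × C: 3 H
  1 × C: no H
  1 × F: no H
  1 × N: 2 H
  1 × O: 1 H
  1 × O: no H
  Total hydrogens = 18.

18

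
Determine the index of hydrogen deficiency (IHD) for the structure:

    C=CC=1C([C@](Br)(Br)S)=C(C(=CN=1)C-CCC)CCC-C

Molecular formula from the SMILES: C16H23Br2NS.
DoU = (2C + 2 + N − H − X)/2 = (2·16 + 2 + 1 − 23 − 2)/2 = 10/2 = 5.
(Structurally: 1 ring(s) + 4 π bond(s) = 5.)

5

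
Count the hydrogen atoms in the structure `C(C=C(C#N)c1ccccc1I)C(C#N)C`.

Hydrogens are implicit in SMILES; fill each atom to its normal valence:
  4 × C (aromatic): 1 H each → 4
  3 × C: no H
  2 × C: 1 H each → 2
  2 × C (aromatic): no H
  2 × N: no H
  1 × C: 3 H
  1 × C: 2 H
  1 × I: no H
  Total hydrogens = 11.

11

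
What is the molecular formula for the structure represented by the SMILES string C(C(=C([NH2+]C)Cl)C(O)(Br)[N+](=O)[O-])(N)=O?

Heavy atoms from the SMILES: 1 Br, 5 C, 1 Cl, 3 N, 4 O.
Implicit hydrogens by atom environment:
  4 × C: no H
  2 × O: no H
  1 × Br: no H
  1 × C: 3 H
  1 × Cl: no H
  1 × N: 2 H
  1 × N (charge +1): 2 H
  1 × N (charge +1): no H
  1 × O: 1 H
  1 × O (charge -1): no H
  Total hydrogens = 8.
Net charge +1.
Molecular formula: C5H8BrClN3O4+

C5H8BrClN3O4+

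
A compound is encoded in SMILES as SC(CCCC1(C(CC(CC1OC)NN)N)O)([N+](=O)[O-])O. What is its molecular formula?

C11H24N4O5S

Heavy atoms from the SMILES: 11 C, 4 N, 5 O, 1 S.
Implicit hydrogens by atom environment:
  5 × C: 2 H each → 10
  3 × C: 1 H each → 3
  2 × C: no H
  2 × N: 2 H each → 4
  2 × O: 1 H each → 2
  2 × O: no H
  1 × C: 3 H
  1 × N: 1 H
  1 × N (charge +1): no H
  1 × O (charge -1): no H
  1 × S: 1 H
  Total hydrogens = 24.
Molecular formula: C11H24N4O5S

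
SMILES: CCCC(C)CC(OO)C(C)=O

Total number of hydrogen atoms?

Hydrogens are implicit in SMILES; fill each atom to its normal valence:
  3 × C: 3 H each → 9
  3 × C: 2 H each → 6
  2 × C: 1 H each → 2
  2 × O: no H
  1 × C: no H
  1 × O: 1 H
  Total hydrogens = 18.

18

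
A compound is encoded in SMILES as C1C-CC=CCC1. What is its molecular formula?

Heavy atoms from the SMILES: 7 C.
Implicit hydrogens by atom environment:
  5 × C: 2 H each → 10
  2 × C: 1 H each → 2
  Total hydrogens = 12.
Molecular formula: C7H12

C7H12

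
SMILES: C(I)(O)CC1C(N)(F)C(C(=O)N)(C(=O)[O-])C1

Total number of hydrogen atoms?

Hydrogens are implicit in SMILES; fill each atom to its normal valence:
  4 × C: no H
  2 × C: 2 H each → 4
  2 × C: 1 H each → 2
  2 × N: 2 H each → 4
  2 × O: no H
  1 × F: no H
  1 × I: no H
  1 × O: 1 H
  1 × O (charge -1): no H
  Total hydrogens = 11.

11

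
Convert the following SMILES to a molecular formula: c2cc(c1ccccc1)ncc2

Heavy atoms from the SMILES: 11 C, 1 N.
Implicit hydrogens by atom environment:
  9 × C (aromatic): 1 H each → 9
  2 × C (aromatic): no H
  1 × N (aromatic): no H
  Total hydrogens = 9.
Molecular formula: C11H9N

C11H9N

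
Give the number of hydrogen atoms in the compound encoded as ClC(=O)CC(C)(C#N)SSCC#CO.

8

Hydrogens are implicit in SMILES; fill each atom to its normal valence:
  5 × C: no H
  2 × C: 2 H each → 4
  2 × S: no H
  1 × C: 3 H
  1 × Cl: no H
  1 × N: no H
  1 × O: 1 H
  1 × O: no H
  Total hydrogens = 8.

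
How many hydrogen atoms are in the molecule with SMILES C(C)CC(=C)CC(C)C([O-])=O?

Hydrogens are implicit in SMILES; fill each atom to its normal valence:
  4 × C: 2 H each → 8
  2 × C: 3 H each → 6
  2 × C: no H
  1 × C: 1 H
  1 × O: no H
  1 × O (charge -1): no H
  Total hydrogens = 15.

15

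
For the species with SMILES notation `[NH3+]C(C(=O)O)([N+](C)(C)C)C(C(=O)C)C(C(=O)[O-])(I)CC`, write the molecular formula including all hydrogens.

Heavy atoms from the SMILES: 12 C, 1 I, 2 N, 5 O.
Implicit hydrogens by atom environment:
  5 × C: 3 H each → 15
  5 × C: no H
  3 × O: no H
  1 × C: 2 H
  1 × C: 1 H
  1 × I: no H
  1 × N (charge +1): 3 H
  1 × N (charge +1): no H
  1 × O: 1 H
  1 × O (charge -1): no H
  Total hydrogens = 22.
Net charge +1.
Molecular formula: C12H22IN2O5+

C12H22IN2O5+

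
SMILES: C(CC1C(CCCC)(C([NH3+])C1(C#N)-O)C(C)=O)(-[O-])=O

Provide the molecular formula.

Heavy atoms from the SMILES: 13 C, 2 N, 4 O.
Implicit hydrogens by atom environment:
  5 × C: no H
  4 × C: 2 H each → 8
  2 × C: 3 H each → 6
  2 × C: 1 H each → 2
  2 × O: no H
  1 × N (charge +1): 3 H
  1 × N: no H
  1 × O: 1 H
  1 × O (charge -1): no H
  Total hydrogens = 20.
Molecular formula: C13H20N2O4

C13H20N2O4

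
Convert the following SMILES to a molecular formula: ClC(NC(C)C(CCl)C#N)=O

C6H8Cl2N2O

Heavy atoms from the SMILES: 6 C, 2 Cl, 2 N, 1 O.
Implicit hydrogens by atom environment:
  2 × C: 1 H each → 2
  2 × C: no H
  2 × Cl: no H
  1 × C: 3 H
  1 × C: 2 H
  1 × N: 1 H
  1 × N: no H
  1 × O: no H
  Total hydrogens = 8.
Molecular formula: C6H8Cl2N2O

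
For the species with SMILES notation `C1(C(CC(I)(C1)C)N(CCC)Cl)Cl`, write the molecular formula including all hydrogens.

C9H16Cl2IN

Heavy atoms from the SMILES: 9 C, 2 Cl, 1 I, 1 N.
Implicit hydrogens by atom environment:
  4 × C: 2 H each → 8
  2 × C: 3 H each → 6
  2 × C: 1 H each → 2
  2 × Cl: no H
  1 × C: no H
  1 × I: no H
  1 × N: no H
  Total hydrogens = 16.
Molecular formula: C9H16Cl2IN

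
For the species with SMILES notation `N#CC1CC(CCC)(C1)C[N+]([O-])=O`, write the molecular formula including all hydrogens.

Heavy atoms from the SMILES: 9 C, 2 N, 2 O.
Implicit hydrogens by atom environment:
  5 × C: 2 H each → 10
  2 × C: no H
  1 × C: 3 H
  1 × C: 1 H
  1 × N (charge +1): no H
  1 × N: no H
  1 × O: no H
  1 × O (charge -1): no H
  Total hydrogens = 14.
Molecular formula: C9H14N2O2

C9H14N2O2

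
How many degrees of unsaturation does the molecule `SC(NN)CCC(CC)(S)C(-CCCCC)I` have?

0

Molecular formula from the SMILES: C12H27IN2S2.
DoU = (2C + 2 + N − H − X)/2 = (2·12 + 2 + 2 − 27 − 1)/2 = 0/2 = 0.
(Structurally: 0 ring(s) + 0 π bond(s) = 0.)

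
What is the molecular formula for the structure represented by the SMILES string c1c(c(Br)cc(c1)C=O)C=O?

Heavy atoms from the SMILES: 1 Br, 8 C, 2 O.
Implicit hydrogens by atom environment:
  3 × C (aromatic): 1 H each → 3
  3 × C (aromatic): no H
  2 × C: 1 H each → 2
  2 × O: no H
  1 × Br: no H
  Total hydrogens = 5.
Molecular formula: C8H5BrO2

C8H5BrO2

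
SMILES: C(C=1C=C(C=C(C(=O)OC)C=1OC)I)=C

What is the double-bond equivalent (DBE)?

Molecular formula from the SMILES: C11H11IO3.
DoU = (2C + 2 + N − H − X)/2 = (2·11 + 2 + 0 − 11 − 1)/2 = 12/2 = 6.
(Structurally: 1 ring(s) + 5 π bond(s) = 6.)

6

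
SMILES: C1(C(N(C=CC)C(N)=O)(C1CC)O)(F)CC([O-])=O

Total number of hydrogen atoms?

Hydrogens are implicit in SMILES; fill each atom to its normal valence:
  4 × C: no H
  3 × C: 1 H each → 3
  2 × C: 3 H each → 6
  2 × C: 2 H each → 4
  2 × O: no H
  1 × F: no H
  1 × N: 2 H
  1 × N: no H
  1 × O: 1 H
  1 × O (charge -1): no H
  Total hydrogens = 16.

16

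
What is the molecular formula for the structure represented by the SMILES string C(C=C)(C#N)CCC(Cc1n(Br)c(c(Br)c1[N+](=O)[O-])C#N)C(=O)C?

C15H14Br2N4O3

Heavy atoms from the SMILES: 2 Br, 15 C, 4 N, 3 O.
Implicit hydrogens by atom environment:
  4 × C: 2 H each → 8
  4 × C (aromatic): no H
  3 × C: 1 H each → 3
  3 × C: no H
  2 × Br: no H
  2 × N: no H
  2 × O: no H
  1 × C: 3 H
  1 × N (aromatic): no H
  1 × N (charge +1): no H
  1 × O (charge -1): no H
  Total hydrogens = 14.
Molecular formula: C15H14Br2N4O3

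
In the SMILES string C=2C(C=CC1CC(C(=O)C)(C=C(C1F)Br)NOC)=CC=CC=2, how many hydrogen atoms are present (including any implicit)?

19

Hydrogens are implicit in SMILES; fill each atom to its normal valence:
  5 × C: 1 H each → 5
  5 × C (aromatic): 1 H each → 5
  3 × C: no H
  2 × C: 3 H each → 6
  2 × O: no H
  1 × Br: no H
  1 × C: 2 H
  1 × C (aromatic): no H
  1 × F: no H
  1 × N: 1 H
  Total hydrogens = 19.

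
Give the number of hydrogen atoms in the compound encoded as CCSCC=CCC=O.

12

Hydrogens are implicit in SMILES; fill each atom to its normal valence:
  3 × C: 2 H each → 6
  3 × C: 1 H each → 3
  1 × C: 3 H
  1 × O: no H
  1 × S: no H
  Total hydrogens = 12.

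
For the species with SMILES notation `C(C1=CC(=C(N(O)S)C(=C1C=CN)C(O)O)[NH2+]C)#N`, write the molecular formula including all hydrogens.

C11H15N4O3S+

Heavy atoms from the SMILES: 11 C, 4 N, 3 O, 1 S.
Implicit hydrogens by atom environment:
  5 × C (aromatic): no H
  3 × C: 1 H each → 3
  3 × O: 1 H each → 3
  2 × N: no H
  1 × C: 3 H
  1 × C (aromatic): 1 H
  1 × C: no H
  1 × N (charge +1): 2 H
  1 × N: 2 H
  1 × S: 1 H
  Total hydrogens = 15.
Net charge +1.
Molecular formula: C11H15N4O3S+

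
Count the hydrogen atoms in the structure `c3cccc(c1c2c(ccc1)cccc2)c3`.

Hydrogens are implicit in SMILES; fill each atom to its normal valence:
  12 × C (aromatic): 1 H each → 12
  4 × C (aromatic): no H
  Total hydrogens = 12.

12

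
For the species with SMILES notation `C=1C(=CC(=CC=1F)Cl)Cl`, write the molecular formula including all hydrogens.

Heavy atoms from the SMILES: 6 C, 2 Cl, 1 F.
Implicit hydrogens by atom environment:
  3 × C (aromatic): 1 H each → 3
  3 × C (aromatic): no H
  2 × Cl: no H
  1 × F: no H
  Total hydrogens = 3.
Molecular formula: C6H3Cl2F

C6H3Cl2F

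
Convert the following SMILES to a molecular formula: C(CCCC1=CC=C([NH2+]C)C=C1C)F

Heavy atoms from the SMILES: 12 C, 1 F, 1 N.
Implicit hydrogens by atom environment:
  4 × C: 2 H each → 8
  3 × C (aromatic): 1 H each → 3
  3 × C (aromatic): no H
  2 × C: 3 H each → 6
  1 × F: no H
  1 × N (charge +1): 2 H
  Total hydrogens = 19.
Net charge +1.
Molecular formula: C12H19FN+

C12H19FN+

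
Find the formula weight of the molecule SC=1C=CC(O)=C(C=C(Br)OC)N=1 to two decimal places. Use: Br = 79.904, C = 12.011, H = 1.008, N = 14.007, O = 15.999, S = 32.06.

Molecular formula: C8H8BrNO2S.
M = 1×79.904 + 8×12.011 + 8×1.008 + 1×14.007 + 2×15.999 + 1×32.06 = 262.12 g/mol.

262.12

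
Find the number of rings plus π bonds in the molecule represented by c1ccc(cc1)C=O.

Molecular formula from the SMILES: C7H6O.
DoU = (2C + 2 + N − H − X)/2 = (2·7 + 2 + 0 − 6 − 0)/2 = 10/2 = 5.
(Structurally: 1 ring(s) + 4 π bond(s) = 5.)

5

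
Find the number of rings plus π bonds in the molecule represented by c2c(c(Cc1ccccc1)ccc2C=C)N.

9

Molecular formula from the SMILES: C15H15N.
DoU = (2C + 2 + N − H − X)/2 = (2·15 + 2 + 1 − 15 − 0)/2 = 18/2 = 9.
(Structurally: 2 ring(s) + 7 π bond(s) = 9.)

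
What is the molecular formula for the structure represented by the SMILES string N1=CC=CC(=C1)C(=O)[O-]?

Heavy atoms from the SMILES: 6 C, 1 N, 2 O.
Implicit hydrogens by atom environment:
  4 × C (aromatic): 1 H each → 4
  1 × C (aromatic): no H
  1 × C: no H
  1 × N (aromatic): no H
  1 × O: no H
  1 × O (charge -1): no H
  Total hydrogens = 4.
Net charge -1.
Molecular formula: C6H4NO2-

C6H4NO2-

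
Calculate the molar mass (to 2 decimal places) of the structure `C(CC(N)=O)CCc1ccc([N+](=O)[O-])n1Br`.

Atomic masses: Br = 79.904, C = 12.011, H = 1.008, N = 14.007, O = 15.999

Molecular formula: C9H12BrN3O3.
M = 1×79.904 + 9×12.011 + 12×1.008 + 3×14.007 + 3×15.999 = 290.12 g/mol.

290.12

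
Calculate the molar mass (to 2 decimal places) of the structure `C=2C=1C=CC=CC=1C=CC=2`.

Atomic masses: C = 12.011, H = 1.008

128.17

Molecular formula: C10H8.
M = 10×12.011 + 8×1.008 = 128.17 g/mol.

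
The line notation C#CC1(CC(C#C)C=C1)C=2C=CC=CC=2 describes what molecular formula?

C15H12

Heavy atoms from the SMILES: 15 C.
Implicit hydrogens by atom environment:
  5 × C: 1 H each → 5
  5 × C (aromatic): 1 H each → 5
  3 × C: no H
  1 × C: 2 H
  1 × C (aromatic): no H
  Total hydrogens = 12.
Molecular formula: C15H12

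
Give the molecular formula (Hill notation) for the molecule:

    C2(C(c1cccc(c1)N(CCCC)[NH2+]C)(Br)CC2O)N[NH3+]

[C15H27BrN4O]2+

Heavy atoms from the SMILES: 1 Br, 15 C, 4 N, 1 O.
Implicit hydrogens by atom environment:
  4 × C: 2 H each → 8
  4 × C (aromatic): 1 H each → 4
  2 × C: 3 H each → 6
  2 × C: 1 H each → 2
  2 × C (aromatic): no H
  1 × Br: no H
  1 × C: no H
  1 × N (charge +1): 3 H
  1 × N (charge +1): 2 H
  1 × N: 1 H
  1 × N: no H
  1 × O: 1 H
  Total hydrogens = 27.
Net charge +2.
Molecular formula: [C15H27BrN4O]2+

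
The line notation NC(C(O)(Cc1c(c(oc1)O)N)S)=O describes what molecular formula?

C7H10N2O4S

Heavy atoms from the SMILES: 7 C, 2 N, 4 O, 1 S.
Implicit hydrogens by atom environment:
  3 × C (aromatic): no H
  2 × C: no H
  2 × N: 2 H each → 4
  2 × O: 1 H each → 2
  1 × C: 2 H
  1 × C (aromatic): 1 H
  1 × O (aromatic): no H
  1 × O: no H
  1 × S: 1 H
  Total hydrogens = 10.
Molecular formula: C7H10N2O4S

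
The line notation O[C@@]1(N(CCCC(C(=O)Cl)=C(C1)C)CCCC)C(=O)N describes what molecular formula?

Heavy atoms from the SMILES: 14 C, 1 Cl, 2 N, 3 O.
Implicit hydrogens by atom environment:
  7 × C: 2 H each → 14
  5 × C: no H
  2 × C: 3 H each → 6
  2 × O: no H
  1 × Cl: no H
  1 × N: 2 H
  1 × N: no H
  1 × O: 1 H
  Total hydrogens = 23.
Molecular formula: C14H23ClN2O3

C14H23ClN2O3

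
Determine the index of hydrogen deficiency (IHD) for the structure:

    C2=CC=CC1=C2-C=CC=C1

7

Molecular formula from the SMILES: C10H8.
DoU = (2C + 2 + N − H − X)/2 = (2·10 + 2 + 0 − 8 − 0)/2 = 14/2 = 7.
(Structurally: 2 ring(s) + 5 π bond(s) = 7.)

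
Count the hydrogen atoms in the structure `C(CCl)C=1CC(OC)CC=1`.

Hydrogens are implicit in SMILES; fill each atom to its normal valence:
  4 × C: 2 H each → 8
  2 × C: 1 H each → 2
  1 × C: 3 H
  1 × C: no H
  1 × Cl: no H
  1 × O: no H
  Total hydrogens = 13.

13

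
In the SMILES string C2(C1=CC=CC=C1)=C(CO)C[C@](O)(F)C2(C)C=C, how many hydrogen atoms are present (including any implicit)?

17

Hydrogens are implicit in SMILES; fill each atom to its normal valence:
  5 × C (aromatic): 1 H each → 5
  4 × C: no H
  3 × C: 2 H each → 6
  2 × O: 1 H each → 2
  1 × C: 3 H
  1 × C: 1 H
  1 × C (aromatic): no H
  1 × F: no H
  Total hydrogens = 17.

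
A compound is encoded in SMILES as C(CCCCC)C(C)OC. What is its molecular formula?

Heavy atoms from the SMILES: 9 C, 1 O.
Implicit hydrogens by atom environment:
  5 × C: 2 H each → 10
  3 × C: 3 H each → 9
  1 × C: 1 H
  1 × O: no H
  Total hydrogens = 20.
Molecular formula: C9H20O

C9H20O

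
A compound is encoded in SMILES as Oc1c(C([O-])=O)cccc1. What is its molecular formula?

C7H5O3-

Heavy atoms from the SMILES: 7 C, 3 O.
Implicit hydrogens by atom environment:
  4 × C (aromatic): 1 H each → 4
  2 × C (aromatic): no H
  1 × C: no H
  1 × O: 1 H
  1 × O: no H
  1 × O (charge -1): no H
  Total hydrogens = 5.
Net charge -1.
Molecular formula: C7H5O3-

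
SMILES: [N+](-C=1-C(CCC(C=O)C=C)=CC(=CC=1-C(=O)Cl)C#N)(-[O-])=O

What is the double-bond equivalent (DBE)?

Molecular formula from the SMILES: C14H11ClN2O4.
DoU = (2C + 2 + N − H − X)/2 = (2·14 + 2 + 2 − 11 − 1)/2 = 20/2 = 10.
(Structurally: 1 ring(s) + 9 π bond(s) = 10.)

10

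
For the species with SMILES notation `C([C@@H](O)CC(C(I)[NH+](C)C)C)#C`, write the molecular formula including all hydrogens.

Heavy atoms from the SMILES: 9 C, 1 I, 1 N, 1 O.
Implicit hydrogens by atom environment:
  4 × C: 1 H each → 4
  3 × C: 3 H each → 9
  1 × C: 2 H
  1 × C: no H
  1 × I: no H
  1 × N (charge +1): 1 H
  1 × O: 1 H
  Total hydrogens = 17.
Net charge +1.
Molecular formula: C9H17INO+

C9H17INO+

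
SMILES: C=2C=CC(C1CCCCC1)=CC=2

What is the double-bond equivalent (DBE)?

Molecular formula from the SMILES: C12H16.
DoU = (2C + 2 + N − H − X)/2 = (2·12 + 2 + 0 − 16 − 0)/2 = 10/2 = 5.
(Structurally: 2 ring(s) + 3 π bond(s) = 5.)

5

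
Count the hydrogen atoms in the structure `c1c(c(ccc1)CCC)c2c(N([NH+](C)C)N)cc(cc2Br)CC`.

27

Hydrogens are implicit in SMILES; fill each atom to its normal valence:
  6 × C (aromatic): 1 H each → 6
  6 × C (aromatic): no H
  4 × C: 3 H each → 12
  3 × C: 2 H each → 6
  1 × Br: no H
  1 × N: 2 H
  1 × N (charge +1): 1 H
  1 × N: no H
  Total hydrogens = 27.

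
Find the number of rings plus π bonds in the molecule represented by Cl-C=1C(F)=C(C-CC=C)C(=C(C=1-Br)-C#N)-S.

Molecular formula from the SMILES: C11H8BrClFNS.
DoU = (2C + 2 + N − H − X)/2 = (2·11 + 2 + 1 − 8 − 3)/2 = 14/2 = 7.
(Structurally: 1 ring(s) + 6 π bond(s) = 7.)

7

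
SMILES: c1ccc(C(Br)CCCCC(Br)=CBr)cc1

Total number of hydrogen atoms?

Hydrogens are implicit in SMILES; fill each atom to its normal valence:
  5 × C (aromatic): 1 H each → 5
  4 × C: 2 H each → 8
  3 × Br: no H
  2 × C: 1 H each → 2
  1 × C: no H
  1 × C (aromatic): no H
  Total hydrogens = 15.

15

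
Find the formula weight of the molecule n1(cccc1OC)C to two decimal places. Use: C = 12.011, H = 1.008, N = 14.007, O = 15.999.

111.14

Molecular formula: C6H9NO.
M = 6×12.011 + 9×1.008 + 1×14.007 + 1×15.999 = 111.14 g/mol.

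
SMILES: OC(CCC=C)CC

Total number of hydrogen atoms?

Hydrogens are implicit in SMILES; fill each atom to its normal valence:
  4 × C: 2 H each → 8
  2 × C: 1 H each → 2
  1 × C: 3 H
  1 × O: 1 H
  Total hydrogens = 14.

14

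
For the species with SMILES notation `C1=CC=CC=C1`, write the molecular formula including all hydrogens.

Heavy atoms from the SMILES: 6 C.
Implicit hydrogens by atom environment:
  6 × C (aromatic): 1 H each → 6
  Total hydrogens = 6.
Molecular formula: C6H6

C6H6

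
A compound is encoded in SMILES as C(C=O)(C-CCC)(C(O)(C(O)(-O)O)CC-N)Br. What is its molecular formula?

Heavy atoms from the SMILES: 1 Br, 10 C, 1 N, 5 O.
Implicit hydrogens by atom environment:
  5 × C: 2 H each → 10
  4 × O: 1 H each → 4
  3 × C: no H
  1 × Br: no H
  1 × C: 3 H
  1 × C: 1 H
  1 × N: 2 H
  1 × O: no H
  Total hydrogens = 20.
Molecular formula: C10H20BrNO5

C10H20BrNO5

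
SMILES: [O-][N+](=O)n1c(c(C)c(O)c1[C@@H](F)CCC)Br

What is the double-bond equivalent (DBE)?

Molecular formula from the SMILES: C9H12BrFN2O3.
DoU = (2C + 2 + N − H − X)/2 = (2·9 + 2 + 2 − 12 − 2)/2 = 8/2 = 4.
(Structurally: 1 ring(s) + 3 π bond(s) = 4.)

4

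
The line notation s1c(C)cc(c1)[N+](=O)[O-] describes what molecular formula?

Heavy atoms from the SMILES: 5 C, 1 N, 2 O, 1 S.
Implicit hydrogens by atom environment:
  2 × C (aromatic): 1 H each → 2
  2 × C (aromatic): no H
  1 × C: 3 H
  1 × N (charge +1): no H
  1 × O: no H
  1 × O (charge -1): no H
  1 × S (aromatic): no H
  Total hydrogens = 5.
Molecular formula: C5H5NO2S

C5H5NO2S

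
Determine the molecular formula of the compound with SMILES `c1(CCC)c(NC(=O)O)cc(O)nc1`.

C9H12N2O3

Heavy atoms from the SMILES: 9 C, 2 N, 3 O.
Implicit hydrogens by atom environment:
  3 × C (aromatic): no H
  2 × C: 2 H each → 4
  2 × C (aromatic): 1 H each → 2
  2 × O: 1 H each → 2
  1 × C: 3 H
  1 × C: no H
  1 × N: 1 H
  1 × N (aromatic): no H
  1 × O: no H
  Total hydrogens = 12.
Molecular formula: C9H12N2O3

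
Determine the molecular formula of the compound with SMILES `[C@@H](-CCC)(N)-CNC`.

C6H16N2

Heavy atoms from the SMILES: 6 C, 2 N.
Implicit hydrogens by atom environment:
  3 × C: 2 H each → 6
  2 × C: 3 H each → 6
  1 × C: 1 H
  1 × N: 2 H
  1 × N: 1 H
  Total hydrogens = 16.
Molecular formula: C6H16N2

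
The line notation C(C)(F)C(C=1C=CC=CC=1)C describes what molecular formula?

C10H13F

Heavy atoms from the SMILES: 10 C, 1 F.
Implicit hydrogens by atom environment:
  5 × C (aromatic): 1 H each → 5
  2 × C: 3 H each → 6
  2 × C: 1 H each → 2
  1 × C (aromatic): no H
  1 × F: no H
  Total hydrogens = 13.
Molecular formula: C10H13F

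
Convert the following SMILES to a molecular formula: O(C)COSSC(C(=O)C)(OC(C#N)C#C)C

Heavy atoms from the SMILES: 10 C, 1 N, 4 O, 2 S.
Implicit hydrogens by atom environment:
  4 × C: no H
  4 × O: no H
  3 × C: 3 H each → 9
  2 × C: 1 H each → 2
  2 × S: no H
  1 × C: 2 H
  1 × N: no H
  Total hydrogens = 13.
Molecular formula: C10H13NO4S2

C10H13NO4S2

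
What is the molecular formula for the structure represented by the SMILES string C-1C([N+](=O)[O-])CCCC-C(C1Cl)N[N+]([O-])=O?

Heavy atoms from the SMILES: 8 C, 1 Cl, 3 N, 4 O.
Implicit hydrogens by atom environment:
  5 × C: 2 H each → 10
  3 × C: 1 H each → 3
  2 × N (charge +1): no H
  2 × O: no H
  2 × O (charge -1): no H
  1 × Cl: no H
  1 × N: 1 H
  Total hydrogens = 14.
Molecular formula: C8H14ClN3O4

C8H14ClN3O4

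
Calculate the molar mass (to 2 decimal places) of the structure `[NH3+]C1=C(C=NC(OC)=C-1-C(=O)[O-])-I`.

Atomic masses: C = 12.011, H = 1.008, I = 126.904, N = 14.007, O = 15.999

294.05

Molecular formula: C7H7IN2O3.
M = 7×12.011 + 7×1.008 + 1×126.904 + 2×14.007 + 3×15.999 = 294.05 g/mol.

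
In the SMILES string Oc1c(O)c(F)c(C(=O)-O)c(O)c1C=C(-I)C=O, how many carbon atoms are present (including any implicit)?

10

The symbol for carbon appears 10 times in the SMILES. Lowercase c denotes aromatic carbon and counts toward C.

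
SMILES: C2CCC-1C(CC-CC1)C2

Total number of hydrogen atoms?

18

Hydrogens are implicit in SMILES; fill each atom to its normal valence:
  8 × C: 2 H each → 16
  2 × C: 1 H each → 2
  Total hydrogens = 18.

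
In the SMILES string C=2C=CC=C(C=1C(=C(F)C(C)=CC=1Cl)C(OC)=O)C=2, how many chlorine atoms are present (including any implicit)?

1

The symbol for chlorine appears 1 time in the SMILES.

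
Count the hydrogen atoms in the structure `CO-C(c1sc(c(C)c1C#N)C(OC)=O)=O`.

Hydrogens are implicit in SMILES; fill each atom to its normal valence:
  4 × C (aromatic): no H
  4 × O: no H
  3 × C: 3 H each → 9
  3 × C: no H
  1 × N: no H
  1 × S (aromatic): no H
  Total hydrogens = 9.

9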